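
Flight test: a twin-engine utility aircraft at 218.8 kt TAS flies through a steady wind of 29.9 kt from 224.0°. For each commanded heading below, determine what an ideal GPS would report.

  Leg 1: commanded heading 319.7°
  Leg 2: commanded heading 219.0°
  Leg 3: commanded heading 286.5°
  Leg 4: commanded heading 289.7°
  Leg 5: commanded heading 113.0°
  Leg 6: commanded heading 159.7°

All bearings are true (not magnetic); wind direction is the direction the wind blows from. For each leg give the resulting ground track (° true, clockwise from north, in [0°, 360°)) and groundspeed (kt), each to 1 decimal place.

Leg 1: track=327.3°, groundspeed=223.8 kt
Leg 2: track=218.2°, groundspeed=189.0 kt
Leg 3: track=293.9°, groundspeed=206.7 kt
Leg 4: track=297.2°, groundspeed=208.3 kt
Leg 5: track=106.1°, groundspeed=231.2 kt
Leg 6: track=152.2°, groundspeed=207.6 kt

Leg 1: heading 319.7°; drift +7.6° → track 327.3°, groundspeed 223.8 kt
Leg 2: heading 219.0°; drift -0.8° → track 218.2°, groundspeed 189.0 kt
Leg 3: heading 286.5°; drift +7.4° → track 293.9°, groundspeed 206.7 kt
Leg 4: heading 289.7°; drift +7.5° → track 297.2°, groundspeed 208.3 kt
Leg 5: heading 113.0°; drift -6.9° → track 106.1°, groundspeed 231.2 kt
Leg 6: heading 159.7°; drift -7.5° → track 152.2°, groundspeed 207.6 kt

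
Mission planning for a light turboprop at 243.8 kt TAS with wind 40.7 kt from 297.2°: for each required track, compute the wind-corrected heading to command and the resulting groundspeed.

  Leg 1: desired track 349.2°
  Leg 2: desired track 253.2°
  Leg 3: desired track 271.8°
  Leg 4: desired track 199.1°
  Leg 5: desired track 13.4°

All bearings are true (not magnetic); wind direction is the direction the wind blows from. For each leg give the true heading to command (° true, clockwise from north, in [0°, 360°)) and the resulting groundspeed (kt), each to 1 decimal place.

Leg 1: heading=341.6°, groundspeed=216.6 kt
Leg 2: heading=259.9°, groundspeed=212.9 kt
Leg 3: heading=275.9°, groundspeed=206.4 kt
Leg 4: heading=208.6°, groundspeed=246.2 kt
Leg 5: heading=4.1°, groundspeed=230.9 kt

Leg 1: desired track 349.2°; wind correction -7.6° → command heading 341.6°, groundspeed 216.6 kt
Leg 2: desired track 253.2°; wind correction +6.7° → command heading 259.9°, groundspeed 212.9 kt
Leg 3: desired track 271.8°; wind correction +4.1° → command heading 275.9°, groundspeed 206.4 kt
Leg 4: desired track 199.1°; wind correction +9.5° → command heading 208.6°, groundspeed 246.2 kt
Leg 5: desired track 13.4°; wind correction -9.3° → command heading 4.1°, groundspeed 230.9 kt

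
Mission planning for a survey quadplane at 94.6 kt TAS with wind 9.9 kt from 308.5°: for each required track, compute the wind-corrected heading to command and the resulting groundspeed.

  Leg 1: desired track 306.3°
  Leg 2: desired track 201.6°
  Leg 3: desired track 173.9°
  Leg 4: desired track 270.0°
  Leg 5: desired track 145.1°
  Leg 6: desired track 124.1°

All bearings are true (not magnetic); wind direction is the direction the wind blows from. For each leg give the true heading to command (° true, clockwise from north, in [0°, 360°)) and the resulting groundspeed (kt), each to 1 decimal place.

Leg 1: desired track 306.3°; wind correction +0.2° → command heading 306.5°, groundspeed 84.7 kt
Leg 2: desired track 201.6°; wind correction +5.7° → command heading 207.3°, groundspeed 97.0 kt
Leg 3: desired track 173.9°; wind correction +4.3° → command heading 178.2°, groundspeed 101.3 kt
Leg 4: desired track 270.0°; wind correction +3.7° → command heading 273.7°, groundspeed 86.7 kt
Leg 5: desired track 145.1°; wind correction +1.7° → command heading 146.8°, groundspeed 104.0 kt
Leg 6: desired track 124.1°; wind correction -0.5° → command heading 123.6°, groundspeed 104.5 kt

Leg 1: heading=306.5°, groundspeed=84.7 kt
Leg 2: heading=207.3°, groundspeed=97.0 kt
Leg 3: heading=178.2°, groundspeed=101.3 kt
Leg 4: heading=273.7°, groundspeed=86.7 kt
Leg 5: heading=146.8°, groundspeed=104.0 kt
Leg 6: heading=123.6°, groundspeed=104.5 kt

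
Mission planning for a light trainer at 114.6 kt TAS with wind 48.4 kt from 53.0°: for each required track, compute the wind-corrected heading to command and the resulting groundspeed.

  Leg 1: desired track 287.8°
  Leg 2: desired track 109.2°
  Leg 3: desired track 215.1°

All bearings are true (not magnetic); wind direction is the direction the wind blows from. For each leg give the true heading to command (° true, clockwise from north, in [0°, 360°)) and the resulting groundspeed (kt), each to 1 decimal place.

Leg 1: heading=308.0°, groundspeed=135.5 kt
Leg 2: heading=88.7°, groundspeed=80.4 kt
Leg 3: heading=207.6°, groundspeed=159.7 kt

Leg 1: desired track 287.8°; wind correction +20.2° → command heading 308.0°, groundspeed 135.5 kt
Leg 2: desired track 109.2°; wind correction -20.5° → command heading 88.7°, groundspeed 80.4 kt
Leg 3: desired track 215.1°; wind correction -7.5° → command heading 207.6°, groundspeed 159.7 kt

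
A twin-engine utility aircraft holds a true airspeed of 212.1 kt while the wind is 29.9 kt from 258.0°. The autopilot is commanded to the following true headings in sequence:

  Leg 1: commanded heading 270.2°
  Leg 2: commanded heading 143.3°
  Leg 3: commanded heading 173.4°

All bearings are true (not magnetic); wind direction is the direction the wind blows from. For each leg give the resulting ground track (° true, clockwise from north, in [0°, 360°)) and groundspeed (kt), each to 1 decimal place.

Leg 1: heading 270.2°; drift +2.0° → track 272.2°, groundspeed 183.0 kt
Leg 2: heading 143.3°; drift -6.9° → track 136.4°, groundspeed 226.2 kt
Leg 3: heading 173.4°; drift -8.1° → track 165.3°, groundspeed 211.4 kt

Leg 1: track=272.2°, groundspeed=183.0 kt
Leg 2: track=136.4°, groundspeed=226.2 kt
Leg 3: track=165.3°, groundspeed=211.4 kt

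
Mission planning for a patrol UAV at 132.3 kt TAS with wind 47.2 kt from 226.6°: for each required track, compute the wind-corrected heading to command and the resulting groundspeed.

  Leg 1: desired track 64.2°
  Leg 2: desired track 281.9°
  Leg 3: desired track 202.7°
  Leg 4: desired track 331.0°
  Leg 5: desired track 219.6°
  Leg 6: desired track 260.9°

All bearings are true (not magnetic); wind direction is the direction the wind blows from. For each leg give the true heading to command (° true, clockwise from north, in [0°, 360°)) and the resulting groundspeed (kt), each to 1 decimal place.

Leg 1: desired track 64.2°; wind correction +6.2° → command heading 70.4°, groundspeed 176.5 kt
Leg 2: desired track 281.9°; wind correction -17.1° → command heading 264.8°, groundspeed 99.6 kt
Leg 3: desired track 202.7°; wind correction +8.3° → command heading 211.0°, groundspeed 87.8 kt
Leg 4: desired track 331.0°; wind correction -20.2° → command heading 310.8°, groundspeed 135.9 kt
Leg 5: desired track 219.6°; wind correction +2.5° → command heading 222.1°, groundspeed 85.3 kt
Leg 6: desired track 260.9°; wind correction -11.6° → command heading 249.3°, groundspeed 90.6 kt

Leg 1: heading=70.4°, groundspeed=176.5 kt
Leg 2: heading=264.8°, groundspeed=99.6 kt
Leg 3: heading=211.0°, groundspeed=87.8 kt
Leg 4: heading=310.8°, groundspeed=135.9 kt
Leg 5: heading=222.1°, groundspeed=85.3 kt
Leg 6: heading=249.3°, groundspeed=90.6 kt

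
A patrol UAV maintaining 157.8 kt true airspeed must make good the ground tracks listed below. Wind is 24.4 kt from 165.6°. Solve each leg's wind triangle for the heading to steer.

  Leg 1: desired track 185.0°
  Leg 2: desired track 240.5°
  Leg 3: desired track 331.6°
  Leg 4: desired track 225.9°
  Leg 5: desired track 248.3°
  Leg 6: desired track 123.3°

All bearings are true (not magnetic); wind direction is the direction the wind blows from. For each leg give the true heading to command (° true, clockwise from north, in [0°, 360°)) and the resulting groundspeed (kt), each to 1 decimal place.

Leg 1: heading=182.1°, groundspeed=134.6 kt
Leg 2: heading=231.9°, groundspeed=149.7 kt
Leg 3: heading=329.5°, groundspeed=181.4 kt
Leg 4: heading=218.2°, groundspeed=144.3 kt
Leg 5: heading=239.5°, groundspeed=152.8 kt
Leg 6: heading=129.3°, groundspeed=138.9 kt

Leg 1: desired track 185.0°; wind correction -2.9° → command heading 182.1°, groundspeed 134.6 kt
Leg 2: desired track 240.5°; wind correction -8.6° → command heading 231.9°, groundspeed 149.7 kt
Leg 3: desired track 331.6°; wind correction -2.1° → command heading 329.5°, groundspeed 181.4 kt
Leg 4: desired track 225.9°; wind correction -7.7° → command heading 218.2°, groundspeed 144.3 kt
Leg 5: desired track 248.3°; wind correction -8.8° → command heading 239.5°, groundspeed 152.8 kt
Leg 6: desired track 123.3°; wind correction +6.0° → command heading 129.3°, groundspeed 138.9 kt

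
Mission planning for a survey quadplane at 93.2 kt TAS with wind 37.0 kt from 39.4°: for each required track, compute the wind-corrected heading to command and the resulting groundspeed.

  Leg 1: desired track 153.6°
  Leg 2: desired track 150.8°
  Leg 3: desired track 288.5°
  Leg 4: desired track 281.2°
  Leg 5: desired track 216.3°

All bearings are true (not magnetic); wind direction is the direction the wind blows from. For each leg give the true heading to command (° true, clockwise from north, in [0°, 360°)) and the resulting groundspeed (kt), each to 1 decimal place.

Leg 1: desired track 153.6°; wind correction -21.2° → command heading 132.4°, groundspeed 102.0 kt
Leg 2: desired track 150.8°; wind correction -21.7° → command heading 129.1°, groundspeed 100.1 kt
Leg 3: desired track 288.5°; wind correction +21.8° → command heading 310.3°, groundspeed 99.8 kt
Leg 4: desired track 281.2°; wind correction +20.5° → command heading 301.7°, groundspeed 104.8 kt
Leg 5: desired track 216.3°; wind correction -1.2° → command heading 215.1°, groundspeed 130.1 kt

Leg 1: heading=132.4°, groundspeed=102.0 kt
Leg 2: heading=129.1°, groundspeed=100.1 kt
Leg 3: heading=310.3°, groundspeed=99.8 kt
Leg 4: heading=301.7°, groundspeed=104.8 kt
Leg 5: heading=215.1°, groundspeed=130.1 kt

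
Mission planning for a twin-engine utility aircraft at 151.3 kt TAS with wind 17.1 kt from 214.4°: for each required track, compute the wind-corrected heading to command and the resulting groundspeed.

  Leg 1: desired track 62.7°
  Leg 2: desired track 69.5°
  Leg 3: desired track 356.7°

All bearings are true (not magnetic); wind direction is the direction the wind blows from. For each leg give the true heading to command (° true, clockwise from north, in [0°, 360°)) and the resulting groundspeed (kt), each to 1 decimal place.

Leg 1: heading=65.8°, groundspeed=166.1 kt
Leg 2: heading=73.2°, groundspeed=165.0 kt
Leg 3: heading=352.7°, groundspeed=164.5 kt

Leg 1: desired track 62.7°; wind correction +3.1° → command heading 65.8°, groundspeed 166.1 kt
Leg 2: desired track 69.5°; wind correction +3.7° → command heading 73.2°, groundspeed 165.0 kt
Leg 3: desired track 356.7°; wind correction -4.0° → command heading 352.7°, groundspeed 164.5 kt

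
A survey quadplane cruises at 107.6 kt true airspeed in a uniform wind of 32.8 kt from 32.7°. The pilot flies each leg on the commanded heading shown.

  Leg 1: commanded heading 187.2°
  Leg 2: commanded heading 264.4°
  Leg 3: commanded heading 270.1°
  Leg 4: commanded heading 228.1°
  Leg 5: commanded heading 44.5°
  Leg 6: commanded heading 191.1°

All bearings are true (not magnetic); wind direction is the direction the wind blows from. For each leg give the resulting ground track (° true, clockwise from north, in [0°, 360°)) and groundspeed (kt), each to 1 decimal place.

Leg 1: heading 187.2°; drift +5.9° → track 193.1°, groundspeed 137.9 kt
Leg 2: heading 264.4°; drift -11.4° → track 253.0°, groundspeed 130.5 kt
Leg 3: heading 270.1°; drift -12.4° → track 257.7°, groundspeed 128.3 kt
Leg 4: heading 228.1°; drift -3.6° → track 224.5°, groundspeed 139.5 kt
Leg 5: heading 44.5°; drift +5.1° → track 49.6°, groundspeed 75.8 kt
Leg 6: heading 191.1°; drift +5.0° → track 196.1°, groundspeed 138.6 kt

Leg 1: track=193.1°, groundspeed=137.9 kt
Leg 2: track=253.0°, groundspeed=130.5 kt
Leg 3: track=257.7°, groundspeed=128.3 kt
Leg 4: track=224.5°, groundspeed=139.5 kt
Leg 5: track=49.6°, groundspeed=75.8 kt
Leg 6: track=196.1°, groundspeed=138.6 kt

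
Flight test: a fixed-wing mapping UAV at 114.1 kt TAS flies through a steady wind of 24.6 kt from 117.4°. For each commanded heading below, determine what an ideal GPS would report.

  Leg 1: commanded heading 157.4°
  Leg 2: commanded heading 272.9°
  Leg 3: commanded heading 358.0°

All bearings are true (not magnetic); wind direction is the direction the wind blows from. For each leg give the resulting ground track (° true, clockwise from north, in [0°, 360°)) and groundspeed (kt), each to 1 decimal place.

Leg 1: heading 157.4°; drift +9.4° → track 166.8°, groundspeed 96.6 kt
Leg 2: heading 272.9°; drift +4.3° → track 277.2°, groundspeed 136.9 kt
Leg 3: heading 358.0°; drift -9.6° → track 348.4°, groundspeed 128.0 kt

Leg 1: track=166.8°, groundspeed=96.6 kt
Leg 2: track=277.2°, groundspeed=136.9 kt
Leg 3: track=348.4°, groundspeed=128.0 kt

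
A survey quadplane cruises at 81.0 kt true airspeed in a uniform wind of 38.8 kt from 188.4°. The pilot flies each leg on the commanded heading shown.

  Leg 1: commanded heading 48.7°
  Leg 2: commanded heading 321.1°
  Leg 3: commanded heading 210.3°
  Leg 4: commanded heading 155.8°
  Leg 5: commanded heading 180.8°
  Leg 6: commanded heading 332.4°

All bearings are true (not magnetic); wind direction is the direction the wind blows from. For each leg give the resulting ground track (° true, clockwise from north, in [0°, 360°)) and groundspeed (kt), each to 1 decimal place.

Leg 1: heading 48.7°; drift -12.8° → track 35.9°, groundspeed 113.4 kt
Leg 2: heading 321.1°; drift +14.9° → track 336.0°, groundspeed 111.0 kt
Leg 3: heading 210.3°; drift +17.8° → track 228.1°, groundspeed 47.3 kt
Leg 4: heading 155.8°; drift -23.4° → track 132.4°, groundspeed 52.6 kt
Leg 5: heading 180.8°; drift -6.9° → track 173.9°, groundspeed 42.8 kt
Leg 6: heading 332.4°; drift +11.5° → track 343.9°, groundspeed 114.7 kt

Leg 1: track=35.9°, groundspeed=113.4 kt
Leg 2: track=336.0°, groundspeed=111.0 kt
Leg 3: track=228.1°, groundspeed=47.3 kt
Leg 4: track=132.4°, groundspeed=52.6 kt
Leg 5: track=173.9°, groundspeed=42.8 kt
Leg 6: track=343.9°, groundspeed=114.7 kt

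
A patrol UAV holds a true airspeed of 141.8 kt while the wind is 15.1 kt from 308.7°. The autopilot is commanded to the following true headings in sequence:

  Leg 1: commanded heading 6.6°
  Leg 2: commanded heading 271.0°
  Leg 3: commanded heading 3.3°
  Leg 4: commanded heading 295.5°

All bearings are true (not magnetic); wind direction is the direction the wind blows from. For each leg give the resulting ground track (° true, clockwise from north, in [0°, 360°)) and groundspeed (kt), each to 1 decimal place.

Leg 1: heading 6.6°; drift +5.5° → track 12.1°, groundspeed 134.4 kt
Leg 2: heading 271.0°; drift -4.1° → track 266.9°, groundspeed 130.2 kt
Leg 3: heading 3.3°; drift +5.3° → track 8.6°, groundspeed 133.6 kt
Leg 4: heading 295.5°; drift -1.6° → track 293.9°, groundspeed 127.1 kt

Leg 1: track=12.1°, groundspeed=134.4 kt
Leg 2: track=266.9°, groundspeed=130.2 kt
Leg 3: track=8.6°, groundspeed=133.6 kt
Leg 4: track=293.9°, groundspeed=127.1 kt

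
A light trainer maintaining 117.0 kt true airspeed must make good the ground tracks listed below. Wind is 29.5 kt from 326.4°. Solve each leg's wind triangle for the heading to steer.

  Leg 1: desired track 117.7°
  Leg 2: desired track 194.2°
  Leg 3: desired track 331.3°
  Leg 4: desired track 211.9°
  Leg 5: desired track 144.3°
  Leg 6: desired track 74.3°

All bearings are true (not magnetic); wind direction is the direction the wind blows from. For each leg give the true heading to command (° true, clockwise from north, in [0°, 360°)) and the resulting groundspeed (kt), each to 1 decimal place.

Leg 1: desired track 117.7°; wind correction -7.0° → command heading 110.7°, groundspeed 142.0 kt
Leg 2: desired track 194.2°; wind correction +10.8° → command heading 205.0°, groundspeed 134.8 kt
Leg 3: desired track 331.3°; wind correction -1.2° → command heading 330.1°, groundspeed 87.6 kt
Leg 4: desired track 211.9°; wind correction +13.3° → command heading 225.2°, groundspeed 126.1 kt
Leg 5: desired track 144.3°; wind correction -0.5° → command heading 143.8°, groundspeed 146.5 kt
Leg 6: desired track 74.3°; wind correction -13.9° → command heading 60.4°, groundspeed 122.6 kt

Leg 1: heading=110.7°, groundspeed=142.0 kt
Leg 2: heading=205.0°, groundspeed=134.8 kt
Leg 3: heading=330.1°, groundspeed=87.6 kt
Leg 4: heading=225.2°, groundspeed=126.1 kt
Leg 5: heading=143.8°, groundspeed=146.5 kt
Leg 6: heading=60.4°, groundspeed=122.6 kt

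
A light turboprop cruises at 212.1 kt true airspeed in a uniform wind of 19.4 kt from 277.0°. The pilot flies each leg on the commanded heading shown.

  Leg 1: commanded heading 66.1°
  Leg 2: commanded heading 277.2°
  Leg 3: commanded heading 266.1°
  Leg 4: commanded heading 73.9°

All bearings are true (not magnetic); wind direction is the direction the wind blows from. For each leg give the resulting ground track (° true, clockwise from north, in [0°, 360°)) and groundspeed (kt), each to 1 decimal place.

Leg 1: heading 66.1°; drift +2.5° → track 68.6°, groundspeed 229.0 kt
Leg 2: heading 277.2°; drift +0.0° → track 277.2°, groundspeed 192.7 kt
Leg 3: heading 266.1°; drift -1.1° → track 265.0°, groundspeed 193.1 kt
Leg 4: heading 73.9°; drift +1.9° → track 75.8°, groundspeed 230.1 kt

Leg 1: track=68.6°, groundspeed=229.0 kt
Leg 2: track=277.2°, groundspeed=192.7 kt
Leg 3: track=265.0°, groundspeed=193.1 kt
Leg 4: track=75.8°, groundspeed=230.1 kt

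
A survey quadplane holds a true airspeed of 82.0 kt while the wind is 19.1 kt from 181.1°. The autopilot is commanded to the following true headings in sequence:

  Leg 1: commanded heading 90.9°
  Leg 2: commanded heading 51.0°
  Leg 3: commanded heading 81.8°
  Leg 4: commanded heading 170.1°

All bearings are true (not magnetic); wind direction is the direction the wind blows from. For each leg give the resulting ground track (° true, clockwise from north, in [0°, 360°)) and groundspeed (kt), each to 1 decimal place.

Leg 1: heading 90.9°; drift -13.1° → track 77.8°, groundspeed 84.3 kt
Leg 2: heading 51.0°; drift -8.8° → track 42.2°, groundspeed 95.4 kt
Leg 3: heading 81.8°; drift -12.5° → track 69.3°, groundspeed 87.1 kt
Leg 4: heading 170.1°; drift -3.3° → track 166.8°, groundspeed 63.4 kt

Leg 1: track=77.8°, groundspeed=84.3 kt
Leg 2: track=42.2°, groundspeed=95.4 kt
Leg 3: track=69.3°, groundspeed=87.1 kt
Leg 4: track=166.8°, groundspeed=63.4 kt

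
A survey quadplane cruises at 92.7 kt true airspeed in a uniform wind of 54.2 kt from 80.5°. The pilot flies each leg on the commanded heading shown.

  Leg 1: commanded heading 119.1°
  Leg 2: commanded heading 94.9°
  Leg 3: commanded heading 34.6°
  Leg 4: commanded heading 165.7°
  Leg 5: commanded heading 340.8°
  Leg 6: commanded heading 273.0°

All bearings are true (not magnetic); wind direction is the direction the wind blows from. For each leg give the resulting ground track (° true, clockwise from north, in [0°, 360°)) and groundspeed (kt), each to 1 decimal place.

Leg 1: track=153.0°, groundspeed=60.6 kt
Leg 2: track=113.4°, groundspeed=42.4 kt
Leg 3: track=359.3°, groundspeed=67.4 kt
Leg 4: track=197.2°, groundspeed=103.4 kt
Leg 5: track=313.1°, groundspeed=115.0 kt
Leg 6: track=268.4°, groundspeed=146.1 kt

Leg 1: heading 119.1°; drift +33.9° → track 153.0°, groundspeed 60.6 kt
Leg 2: heading 94.9°; drift +18.5° → track 113.4°, groundspeed 42.4 kt
Leg 3: heading 34.6°; drift -35.3° → track 359.3°, groundspeed 67.4 kt
Leg 4: heading 165.7°; drift +31.5° → track 197.2°, groundspeed 103.4 kt
Leg 5: heading 340.8°; drift -27.7° → track 313.1°, groundspeed 115.0 kt
Leg 6: heading 273.0°; drift -4.6° → track 268.4°, groundspeed 146.1 kt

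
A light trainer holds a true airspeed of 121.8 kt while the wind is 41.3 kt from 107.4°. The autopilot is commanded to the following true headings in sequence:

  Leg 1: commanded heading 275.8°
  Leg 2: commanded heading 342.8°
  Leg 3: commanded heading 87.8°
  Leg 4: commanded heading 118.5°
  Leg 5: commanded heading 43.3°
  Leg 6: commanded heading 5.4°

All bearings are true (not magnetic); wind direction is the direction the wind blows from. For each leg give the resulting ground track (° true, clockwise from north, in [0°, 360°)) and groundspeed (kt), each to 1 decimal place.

Leg 1: track=278.7°, groundspeed=162.5 kt
Leg 2: track=329.6°, groundspeed=149.2 kt
Leg 3: track=78.3°, groundspeed=84.0 kt
Leg 4: track=124.1°, groundspeed=81.7 kt
Leg 5: track=23.6°, groundspeed=110.2 kt
Leg 6: track=348.2°, groundspeed=136.5 kt

Leg 1: heading 275.8°; drift +2.9° → track 278.7°, groundspeed 162.5 kt
Leg 2: heading 342.8°; drift -13.2° → track 329.6°, groundspeed 149.2 kt
Leg 3: heading 87.8°; drift -9.5° → track 78.3°, groundspeed 84.0 kt
Leg 4: heading 118.5°; drift +5.6° → track 124.1°, groundspeed 81.7 kt
Leg 5: heading 43.3°; drift -19.7° → track 23.6°, groundspeed 110.2 kt
Leg 6: heading 5.4°; drift -17.2° → track 348.2°, groundspeed 136.5 kt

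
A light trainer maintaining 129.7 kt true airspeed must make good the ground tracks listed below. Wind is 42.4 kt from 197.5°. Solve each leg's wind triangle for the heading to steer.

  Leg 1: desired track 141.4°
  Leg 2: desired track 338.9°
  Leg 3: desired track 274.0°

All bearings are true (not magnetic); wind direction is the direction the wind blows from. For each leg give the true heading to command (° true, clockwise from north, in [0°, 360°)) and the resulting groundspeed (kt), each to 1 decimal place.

Leg 1: desired track 141.4°; wind correction +15.7° → command heading 157.1°, groundspeed 101.2 kt
Leg 2: desired track 338.9°; wind correction -11.8° → command heading 327.1°, groundspeed 160.1 kt
Leg 3: desired track 274.0°; wind correction -18.5° → command heading 255.5°, groundspeed 113.1 kt

Leg 1: heading=157.1°, groundspeed=101.2 kt
Leg 2: heading=327.1°, groundspeed=160.1 kt
Leg 3: heading=255.5°, groundspeed=113.1 kt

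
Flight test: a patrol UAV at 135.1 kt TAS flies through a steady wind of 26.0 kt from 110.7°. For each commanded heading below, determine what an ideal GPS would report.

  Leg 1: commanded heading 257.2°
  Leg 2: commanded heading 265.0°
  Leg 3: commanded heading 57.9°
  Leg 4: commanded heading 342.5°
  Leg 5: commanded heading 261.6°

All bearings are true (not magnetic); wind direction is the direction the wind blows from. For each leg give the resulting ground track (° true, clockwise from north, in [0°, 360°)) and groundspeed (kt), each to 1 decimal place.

Leg 1: track=262.4°, groundspeed=157.4 kt
Leg 2: track=269.1°, groundspeed=158.9 kt
Leg 3: track=48.1°, groundspeed=121.2 kt
Leg 4: track=334.8°, groundspeed=152.6 kt
Leg 5: track=266.2°, groundspeed=158.3 kt

Leg 1: heading 257.2°; drift +5.2° → track 262.4°, groundspeed 157.4 kt
Leg 2: heading 265.0°; drift +4.1° → track 269.1°, groundspeed 158.9 kt
Leg 3: heading 57.9°; drift -9.8° → track 48.1°, groundspeed 121.2 kt
Leg 4: heading 342.5°; drift -7.7° → track 334.8°, groundspeed 152.6 kt
Leg 5: heading 261.6°; drift +4.6° → track 266.2°, groundspeed 158.3 kt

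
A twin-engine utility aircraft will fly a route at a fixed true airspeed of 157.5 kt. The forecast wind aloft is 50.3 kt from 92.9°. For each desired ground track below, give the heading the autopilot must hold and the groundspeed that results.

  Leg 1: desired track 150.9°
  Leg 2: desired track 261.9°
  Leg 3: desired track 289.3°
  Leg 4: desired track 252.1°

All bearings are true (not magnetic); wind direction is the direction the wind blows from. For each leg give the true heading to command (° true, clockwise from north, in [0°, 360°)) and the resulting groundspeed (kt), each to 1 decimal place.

Leg 1: heading=135.2°, groundspeed=125.0 kt
Leg 2: heading=258.4°, groundspeed=206.6 kt
Leg 3: heading=294.5°, groundspeed=205.1 kt
Leg 4: heading=245.6°, groundspeed=203.5 kt

Leg 1: desired track 150.9°; wind correction -15.7° → command heading 135.2°, groundspeed 125.0 kt
Leg 2: desired track 261.9°; wind correction -3.5° → command heading 258.4°, groundspeed 206.6 kt
Leg 3: desired track 289.3°; wind correction +5.2° → command heading 294.5°, groundspeed 205.1 kt
Leg 4: desired track 252.1°; wind correction -6.5° → command heading 245.6°, groundspeed 203.5 kt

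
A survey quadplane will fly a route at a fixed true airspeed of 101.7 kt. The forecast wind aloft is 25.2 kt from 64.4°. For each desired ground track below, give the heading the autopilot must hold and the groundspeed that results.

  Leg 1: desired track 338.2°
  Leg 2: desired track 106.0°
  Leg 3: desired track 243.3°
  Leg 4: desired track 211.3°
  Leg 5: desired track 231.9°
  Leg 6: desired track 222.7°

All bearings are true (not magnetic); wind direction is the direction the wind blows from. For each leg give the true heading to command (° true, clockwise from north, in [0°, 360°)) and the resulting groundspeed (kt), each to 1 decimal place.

Leg 1: desired track 338.2°; wind correction +14.3° → command heading 352.5°, groundspeed 96.9 kt
Leg 2: desired track 106.0°; wind correction -9.5° → command heading 96.5°, groundspeed 81.5 kt
Leg 3: desired track 243.3°; wind correction -0.3° → command heading 243.0°, groundspeed 126.9 kt
Leg 4: desired track 211.3°; wind correction -7.8° → command heading 203.5°, groundspeed 121.9 kt
Leg 5: desired track 231.9°; wind correction -3.1° → command heading 228.8°, groundspeed 126.2 kt
Leg 6: desired track 222.7°; wind correction -5.3° → command heading 217.4°, groundspeed 124.7 kt

Leg 1: heading=352.5°, groundspeed=96.9 kt
Leg 2: heading=96.5°, groundspeed=81.5 kt
Leg 3: heading=243.0°, groundspeed=126.9 kt
Leg 4: heading=203.5°, groundspeed=121.9 kt
Leg 5: heading=228.8°, groundspeed=126.2 kt
Leg 6: heading=217.4°, groundspeed=124.7 kt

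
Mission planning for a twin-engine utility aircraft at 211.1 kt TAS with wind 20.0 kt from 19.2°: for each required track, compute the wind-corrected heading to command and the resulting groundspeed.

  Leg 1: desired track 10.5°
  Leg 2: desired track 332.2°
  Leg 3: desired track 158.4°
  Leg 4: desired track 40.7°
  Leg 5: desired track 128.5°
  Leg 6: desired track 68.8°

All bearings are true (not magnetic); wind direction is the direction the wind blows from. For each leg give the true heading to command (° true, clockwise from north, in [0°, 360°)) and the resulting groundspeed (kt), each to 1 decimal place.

Leg 1: heading=11.3°, groundspeed=191.3 kt
Leg 2: heading=336.2°, groundspeed=197.0 kt
Leg 3: heading=154.9°, groundspeed=225.8 kt
Leg 4: heading=38.7°, groundspeed=192.4 kt
Leg 5: heading=123.4°, groundspeed=216.9 kt
Leg 6: heading=64.7°, groundspeed=197.6 kt

Leg 1: desired track 10.5°; wind correction +0.8° → command heading 11.3°, groundspeed 191.3 kt
Leg 2: desired track 332.2°; wind correction +4.0° → command heading 336.2°, groundspeed 197.0 kt
Leg 3: desired track 158.4°; wind correction -3.5° → command heading 154.9°, groundspeed 225.8 kt
Leg 4: desired track 40.7°; wind correction -2.0° → command heading 38.7°, groundspeed 192.4 kt
Leg 5: desired track 128.5°; wind correction -5.1° → command heading 123.4°, groundspeed 216.9 kt
Leg 6: desired track 68.8°; wind correction -4.1° → command heading 64.7°, groundspeed 197.6 kt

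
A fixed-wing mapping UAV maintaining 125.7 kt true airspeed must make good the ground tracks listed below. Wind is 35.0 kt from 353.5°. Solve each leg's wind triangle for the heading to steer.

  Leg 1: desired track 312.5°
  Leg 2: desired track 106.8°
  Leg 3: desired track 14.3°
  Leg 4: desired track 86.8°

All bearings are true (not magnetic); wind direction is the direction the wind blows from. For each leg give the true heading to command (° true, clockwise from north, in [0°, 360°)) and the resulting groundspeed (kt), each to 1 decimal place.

Leg 1: desired track 312.5°; wind correction +10.5° → command heading 323.0°, groundspeed 97.2 kt
Leg 2: desired track 106.8°; wind correction -14.8° → command heading 92.0°, groundspeed 135.4 kt
Leg 3: desired track 14.3°; wind correction -5.7° → command heading 8.6°, groundspeed 92.4 kt
Leg 4: desired track 86.8°; wind correction -16.1° → command heading 70.7°, groundspeed 122.8 kt

Leg 1: heading=323.0°, groundspeed=97.2 kt
Leg 2: heading=92.0°, groundspeed=135.4 kt
Leg 3: heading=8.6°, groundspeed=92.4 kt
Leg 4: heading=70.7°, groundspeed=122.8 kt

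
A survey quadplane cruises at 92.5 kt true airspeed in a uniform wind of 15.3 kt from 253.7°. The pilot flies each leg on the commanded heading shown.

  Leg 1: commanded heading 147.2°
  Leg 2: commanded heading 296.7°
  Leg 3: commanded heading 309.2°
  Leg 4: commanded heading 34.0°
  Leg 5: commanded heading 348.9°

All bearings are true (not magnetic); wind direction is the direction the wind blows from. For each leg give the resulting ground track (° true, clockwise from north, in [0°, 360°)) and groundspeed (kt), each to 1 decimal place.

Leg 1: track=138.6°, groundspeed=98.0 kt
Leg 2: track=304.0°, groundspeed=82.0 kt
Leg 3: track=317.8°, groundspeed=84.8 kt
Leg 4: track=39.4°, groundspeed=104.7 kt
Leg 5: track=358.1°, groundspeed=95.1 kt

Leg 1: heading 147.2°; drift -8.6° → track 138.6°, groundspeed 98.0 kt
Leg 2: heading 296.7°; drift +7.3° → track 304.0°, groundspeed 82.0 kt
Leg 3: heading 309.2°; drift +8.6° → track 317.8°, groundspeed 84.8 kt
Leg 4: heading 34.0°; drift +5.4° → track 39.4°, groundspeed 104.7 kt
Leg 5: heading 348.9°; drift +9.2° → track 358.1°, groundspeed 95.1 kt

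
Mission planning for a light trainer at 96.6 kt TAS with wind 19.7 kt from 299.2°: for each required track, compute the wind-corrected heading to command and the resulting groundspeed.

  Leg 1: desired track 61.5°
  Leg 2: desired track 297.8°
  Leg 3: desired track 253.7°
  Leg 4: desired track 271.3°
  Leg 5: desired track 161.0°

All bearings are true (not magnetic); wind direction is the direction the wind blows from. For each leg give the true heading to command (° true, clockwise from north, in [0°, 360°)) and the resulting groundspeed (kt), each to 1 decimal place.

Leg 1: desired track 61.5°; wind correction -9.9° → command heading 51.6°, groundspeed 105.7 kt
Leg 2: desired track 297.8°; wind correction +0.3° → command heading 298.1°, groundspeed 76.9 kt
Leg 3: desired track 253.7°; wind correction +8.4° → command heading 262.1°, groundspeed 81.8 kt
Leg 4: desired track 271.3°; wind correction +5.5° → command heading 276.8°, groundspeed 78.7 kt
Leg 5: desired track 161.0°; wind correction +7.8° → command heading 168.8°, groundspeed 110.4 kt

Leg 1: heading=51.6°, groundspeed=105.7 kt
Leg 2: heading=298.1°, groundspeed=76.9 kt
Leg 3: heading=262.1°, groundspeed=81.8 kt
Leg 4: heading=276.8°, groundspeed=78.7 kt
Leg 5: heading=168.8°, groundspeed=110.4 kt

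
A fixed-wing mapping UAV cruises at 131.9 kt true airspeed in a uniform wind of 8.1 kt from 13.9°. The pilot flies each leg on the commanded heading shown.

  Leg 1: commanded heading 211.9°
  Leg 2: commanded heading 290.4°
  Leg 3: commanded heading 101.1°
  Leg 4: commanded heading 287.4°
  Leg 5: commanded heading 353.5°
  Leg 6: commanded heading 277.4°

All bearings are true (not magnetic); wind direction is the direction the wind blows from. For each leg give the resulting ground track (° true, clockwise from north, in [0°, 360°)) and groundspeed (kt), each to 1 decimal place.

Leg 1: track=210.9°, groundspeed=139.6 kt
Leg 2: track=286.9°, groundspeed=131.2 kt
Leg 3: track=104.6°, groundspeed=131.8 kt
Leg 4: track=283.9°, groundspeed=131.7 kt
Leg 5: track=352.2°, groundspeed=124.3 kt
Leg 6: track=273.9°, groundspeed=133.1 kt

Leg 1: heading 211.9°; drift -1.0° → track 210.9°, groundspeed 139.6 kt
Leg 2: heading 290.4°; drift -3.5° → track 286.9°, groundspeed 131.2 kt
Leg 3: heading 101.1°; drift +3.5° → track 104.6°, groundspeed 131.8 kt
Leg 4: heading 287.4°; drift -3.5° → track 283.9°, groundspeed 131.7 kt
Leg 5: heading 353.5°; drift -1.3° → track 352.2°, groundspeed 124.3 kt
Leg 6: heading 277.4°; drift -3.5° → track 273.9°, groundspeed 133.1 kt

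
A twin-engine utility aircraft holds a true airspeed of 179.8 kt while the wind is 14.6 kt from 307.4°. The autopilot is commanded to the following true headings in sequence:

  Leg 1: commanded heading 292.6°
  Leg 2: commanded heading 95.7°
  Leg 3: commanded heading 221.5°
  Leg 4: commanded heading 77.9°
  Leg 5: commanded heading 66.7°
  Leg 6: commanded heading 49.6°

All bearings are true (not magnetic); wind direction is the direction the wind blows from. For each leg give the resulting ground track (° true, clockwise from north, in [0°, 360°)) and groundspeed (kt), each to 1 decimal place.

Leg 1: track=291.3°, groundspeed=165.7 kt
Leg 2: track=98.0°, groundspeed=192.4 kt
Leg 3: track=216.8°, groundspeed=179.3 kt
Leg 4: track=81.3°, groundspeed=189.6 kt
Leg 5: track=70.6°, groundspeed=187.4 kt
Leg 6: track=54.1°, groundspeed=183.4 kt

Leg 1: heading 292.6°; drift -1.3° → track 291.3°, groundspeed 165.7 kt
Leg 2: heading 95.7°; drift +2.3° → track 98.0°, groundspeed 192.4 kt
Leg 3: heading 221.5°; drift -4.7° → track 216.8°, groundspeed 179.3 kt
Leg 4: heading 77.9°; drift +3.4° → track 81.3°, groundspeed 189.6 kt
Leg 5: heading 66.7°; drift +3.9° → track 70.6°, groundspeed 187.4 kt
Leg 6: heading 49.6°; drift +4.5° → track 54.1°, groundspeed 183.4 kt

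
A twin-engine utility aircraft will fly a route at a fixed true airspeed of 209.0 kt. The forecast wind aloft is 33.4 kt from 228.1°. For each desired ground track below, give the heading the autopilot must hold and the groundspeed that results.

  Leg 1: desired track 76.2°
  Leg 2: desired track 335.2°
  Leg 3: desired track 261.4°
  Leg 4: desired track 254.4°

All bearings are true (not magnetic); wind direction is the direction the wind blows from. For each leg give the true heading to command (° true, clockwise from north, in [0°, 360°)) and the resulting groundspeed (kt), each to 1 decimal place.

Leg 1: heading=80.5°, groundspeed=237.9 kt
Leg 2: heading=326.4°, groundspeed=216.4 kt
Leg 3: heading=256.4°, groundspeed=180.3 kt
Leg 4: heading=250.3°, groundspeed=178.5 kt

Leg 1: desired track 76.2°; wind correction +4.3° → command heading 80.5°, groundspeed 237.9 kt
Leg 2: desired track 335.2°; wind correction -8.8° → command heading 326.4°, groundspeed 216.4 kt
Leg 3: desired track 261.4°; wind correction -5.0° → command heading 256.4°, groundspeed 180.3 kt
Leg 4: desired track 254.4°; wind correction -4.1° → command heading 250.3°, groundspeed 178.5 kt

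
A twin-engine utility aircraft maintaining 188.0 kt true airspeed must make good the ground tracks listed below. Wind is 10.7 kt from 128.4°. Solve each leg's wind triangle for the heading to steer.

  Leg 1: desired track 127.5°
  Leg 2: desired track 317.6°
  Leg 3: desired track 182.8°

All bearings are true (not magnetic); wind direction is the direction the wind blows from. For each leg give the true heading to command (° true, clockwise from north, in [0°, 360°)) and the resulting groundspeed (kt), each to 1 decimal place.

Leg 1: desired track 127.5°; wind correction +0.1° → command heading 127.6°, groundspeed 177.3 kt
Leg 2: desired track 317.6°; wind correction +0.5° → command heading 318.1°, groundspeed 198.6 kt
Leg 3: desired track 182.8°; wind correction -2.7° → command heading 180.1°, groundspeed 181.6 kt

Leg 1: heading=127.6°, groundspeed=177.3 kt
Leg 2: heading=318.1°, groundspeed=198.6 kt
Leg 3: heading=180.1°, groundspeed=181.6 kt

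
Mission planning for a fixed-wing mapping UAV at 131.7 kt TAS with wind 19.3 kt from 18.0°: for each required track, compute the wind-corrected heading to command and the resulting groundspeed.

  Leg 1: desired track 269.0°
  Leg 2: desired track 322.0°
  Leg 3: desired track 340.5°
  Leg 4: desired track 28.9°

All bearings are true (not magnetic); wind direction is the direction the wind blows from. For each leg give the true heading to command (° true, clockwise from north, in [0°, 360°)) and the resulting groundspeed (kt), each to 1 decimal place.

Leg 1: desired track 269.0°; wind correction +8.0° → command heading 277.0°, groundspeed 136.7 kt
Leg 2: desired track 322.0°; wind correction +7.0° → command heading 329.0°, groundspeed 119.9 kt
Leg 3: desired track 340.5°; wind correction +5.1° → command heading 345.6°, groundspeed 115.9 kt
Leg 4: desired track 28.9°; wind correction -1.6° → command heading 27.3°, groundspeed 112.7 kt

Leg 1: heading=277.0°, groundspeed=136.7 kt
Leg 2: heading=329.0°, groundspeed=119.9 kt
Leg 3: heading=345.6°, groundspeed=115.9 kt
Leg 4: heading=27.3°, groundspeed=112.7 kt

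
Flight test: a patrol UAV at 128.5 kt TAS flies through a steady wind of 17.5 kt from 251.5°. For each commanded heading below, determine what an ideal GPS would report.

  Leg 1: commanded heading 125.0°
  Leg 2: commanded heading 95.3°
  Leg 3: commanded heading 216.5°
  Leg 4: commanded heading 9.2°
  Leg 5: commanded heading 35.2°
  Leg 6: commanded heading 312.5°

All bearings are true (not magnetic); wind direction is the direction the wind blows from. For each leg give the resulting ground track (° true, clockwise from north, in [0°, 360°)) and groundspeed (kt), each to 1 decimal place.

Leg 1: track=119.2°, groundspeed=139.6 kt
Leg 2: track=92.5°, groundspeed=144.7 kt
Leg 3: track=211.5°, groundspeed=114.6 kt
Leg 4: track=15.7°, groundspeed=137.5 kt
Leg 5: track=39.4°, groundspeed=143.0 kt
Leg 6: track=319.8°, groundspeed=121.0 kt

Leg 1: heading 125.0°; drift -5.8° → track 119.2°, groundspeed 139.6 kt
Leg 2: heading 95.3°; drift -2.8° → track 92.5°, groundspeed 144.7 kt
Leg 3: heading 216.5°; drift -5.0° → track 211.5°, groundspeed 114.6 kt
Leg 4: heading 9.2°; drift +6.5° → track 15.7°, groundspeed 137.5 kt
Leg 5: heading 35.2°; drift +4.2° → track 39.4°, groundspeed 143.0 kt
Leg 6: heading 312.5°; drift +7.3° → track 319.8°, groundspeed 121.0 kt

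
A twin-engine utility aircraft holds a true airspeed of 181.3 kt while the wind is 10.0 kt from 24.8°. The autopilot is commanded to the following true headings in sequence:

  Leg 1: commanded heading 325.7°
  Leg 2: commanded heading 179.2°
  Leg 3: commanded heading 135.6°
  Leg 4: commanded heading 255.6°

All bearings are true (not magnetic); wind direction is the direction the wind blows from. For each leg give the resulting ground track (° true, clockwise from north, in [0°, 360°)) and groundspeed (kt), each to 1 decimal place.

Leg 1: heading 325.7°; drift -2.8° → track 322.9°, groundspeed 176.4 kt
Leg 2: heading 179.2°; drift +1.3° → track 180.5°, groundspeed 190.4 kt
Leg 3: heading 135.6°; drift +2.9° → track 138.5°, groundspeed 185.1 kt
Leg 4: heading 255.6°; drift -2.4° → track 253.2°, groundspeed 187.8 kt

Leg 1: track=322.9°, groundspeed=176.4 kt
Leg 2: track=180.5°, groundspeed=190.4 kt
Leg 3: track=138.5°, groundspeed=185.1 kt
Leg 4: track=253.2°, groundspeed=187.8 kt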